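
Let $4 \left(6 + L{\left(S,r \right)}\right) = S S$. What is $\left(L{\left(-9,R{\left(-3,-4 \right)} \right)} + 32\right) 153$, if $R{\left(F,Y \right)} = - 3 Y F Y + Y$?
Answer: $\frac{28305}{4} \approx 7076.3$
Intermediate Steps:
$R{\left(F,Y \right)} = Y - 3 F Y^{2}$ ($R{\left(F,Y \right)} = - 3 F Y Y + Y = - 3 F Y^{2} + Y = Y - 3 F Y^{2}$)
$L{\left(S,r \right)} = -6 + \frac{S^{2}}{4}$ ($L{\left(S,r \right)} = -6 + \frac{S S}{4} = -6 + \frac{S^{2}}{4}$)
$\left(L{\left(-9,R{\left(-3,-4 \right)} \right)} + 32\right) 153 = \left(\left(-6 + \frac{\left(-9\right)^{2}}{4}\right) + 32\right) 153 = \left(\left(-6 + \frac{1}{4} \cdot 81\right) + 32\right) 153 = \left(\left(-6 + \frac{81}{4}\right) + 32\right) 153 = \left(\frac{57}{4} + 32\right) 153 = \frac{185}{4} \cdot 153 = \frac{28305}{4}$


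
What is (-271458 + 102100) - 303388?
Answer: -472746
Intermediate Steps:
(-271458 + 102100) - 303388 = -169358 - 303388 = -472746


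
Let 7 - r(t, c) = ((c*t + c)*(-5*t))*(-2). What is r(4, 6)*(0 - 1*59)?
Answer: 70387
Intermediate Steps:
r(t, c) = 7 - 10*t*(c + c*t) (r(t, c) = 7 - (c*t + c)*(-5*t)*(-2) = 7 - (c + c*t)*(-5*t)*(-2) = 7 - (-5*t*(c + c*t))*(-2) = 7 - 10*t*(c + c*t))
r(4, 6)*(0 - 1*59) = (7 - 10*6*4 - 10*6*4²)*(0 - 1*59) = (7 - 240 - 10*6*16)*(0 - 59) = (7 - 240 - 960)*(-59) = -1193*(-59) = 70387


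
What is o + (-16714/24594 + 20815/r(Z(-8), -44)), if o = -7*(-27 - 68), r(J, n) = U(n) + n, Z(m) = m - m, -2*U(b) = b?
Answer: -76240799/270534 ≈ -281.82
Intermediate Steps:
U(b) = -b/2
Z(m) = 0
r(J, n) = n/2 (r(J, n) = -n/2 + n = n/2)
o = 665 (o = -7*(-95) = 665)
o + (-16714/24594 + 20815/r(Z(-8), -44)) = 665 + (-16714/24594 + 20815/(((½)*(-44)))) = 665 + (-16714*1/24594 + 20815/(-22)) = 665 + (-8357/12297 + 20815*(-1/22)) = 665 + (-8357/12297 - 20815/22) = 665 - 256145909/270534 = -76240799/270534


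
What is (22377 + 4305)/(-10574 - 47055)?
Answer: -26682/57629 ≈ -0.46300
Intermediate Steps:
(22377 + 4305)/(-10574 - 47055) = 26682/(-57629) = 26682*(-1/57629) = -26682/57629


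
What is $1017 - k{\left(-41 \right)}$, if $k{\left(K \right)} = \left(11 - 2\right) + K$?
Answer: $1049$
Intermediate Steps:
$k{\left(K \right)} = 9 + K$
$1017 - k{\left(-41 \right)} = 1017 - \left(9 - 41\right) = 1017 - -32 = 1017 + 32 = 1049$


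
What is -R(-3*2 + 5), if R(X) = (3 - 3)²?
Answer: 0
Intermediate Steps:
R(X) = 0 (R(X) = 0² = 0)
-R(-3*2 + 5) = -1*0 = 0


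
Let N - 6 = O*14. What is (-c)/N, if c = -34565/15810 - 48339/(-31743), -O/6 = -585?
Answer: 238679/17680470084 ≈ 1.3500e-5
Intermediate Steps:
O = 3510 (O = -6*(-585) = 3510)
N = 49146 (N = 6 + 3510*14 = 6 + 49140 = 49146)
c = -238679/359754 (c = -34565*1/15810 - 48339*(-1/31743) = -223/102 + 5371/3527 = -238679/359754 ≈ -0.66345)
(-c)/N = -1*(-238679/359754)/49146 = (238679/359754)*(1/49146) = 238679/17680470084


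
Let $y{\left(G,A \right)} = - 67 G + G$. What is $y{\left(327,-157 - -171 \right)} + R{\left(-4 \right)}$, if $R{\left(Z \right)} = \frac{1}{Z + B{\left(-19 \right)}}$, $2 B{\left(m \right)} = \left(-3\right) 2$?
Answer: $- \frac{151075}{7} \approx -21582.0$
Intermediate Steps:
$B{\left(m \right)} = -3$ ($B{\left(m \right)} = \frac{\left(-3\right) 2}{2} = \frac{1}{2} \left(-6\right) = -3$)
$R{\left(Z \right)} = \frac{1}{-3 + Z}$ ($R{\left(Z \right)} = \frac{1}{Z - 3} = \frac{1}{-3 + Z}$)
$y{\left(G,A \right)} = - 66 G$
$y{\left(327,-157 - -171 \right)} + R{\left(-4 \right)} = \left(-66\right) 327 + \frac{1}{-3 - 4} = -21582 + \frac{1}{-7} = -21582 - \frac{1}{7} = - \frac{151075}{7}$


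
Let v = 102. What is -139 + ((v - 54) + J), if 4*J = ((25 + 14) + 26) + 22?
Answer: -277/4 ≈ -69.250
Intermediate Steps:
J = 87/4 (J = (((25 + 14) + 26) + 22)/4 = ((39 + 26) + 22)/4 = (65 + 22)/4 = (1/4)*87 = 87/4 ≈ 21.750)
-139 + ((v - 54) + J) = -139 + ((102 - 54) + 87/4) = -139 + (48 + 87/4) = -139 + 279/4 = -277/4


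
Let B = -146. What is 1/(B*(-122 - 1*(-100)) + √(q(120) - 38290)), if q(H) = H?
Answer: 146/470687 - I*√38170/10355114 ≈ 0.00031018 - 1.8867e-5*I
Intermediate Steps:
1/(B*(-122 - 1*(-100)) + √(q(120) - 38290)) = 1/(-146*(-122 - 1*(-100)) + √(120 - 38290)) = 1/(-146*(-122 + 100) + √(-38170)) = 1/(-146*(-22) + I*√38170) = 1/(3212 + I*√38170)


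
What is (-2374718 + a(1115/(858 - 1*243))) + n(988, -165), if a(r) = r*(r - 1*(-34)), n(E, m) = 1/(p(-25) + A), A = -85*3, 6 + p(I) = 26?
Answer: -8442639697274/3555315 ≈ -2.3747e+6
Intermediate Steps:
p(I) = 20 (p(I) = -6 + 26 = 20)
A = -255
n(E, m) = -1/235 (n(E, m) = 1/(20 - 255) = 1/(-235) = -1/235)
a(r) = r*(34 + r) (a(r) = r*(r + 34) = r*(34 + r))
(-2374718 + a(1115/(858 - 1*243))) + n(988, -165) = (-2374718 + (1115/(858 - 1*243))*(34 + 1115/(858 - 1*243))) - 1/235 = (-2374718 + (1115/(858 - 243))*(34 + 1115/(858 - 243))) - 1/235 = (-2374718 + (1115/615)*(34 + 1115/615)) - 1/235 = (-2374718 + (1115*(1/615))*(34 + 1115*(1/615))) - 1/235 = (-2374718 + 223*(34 + 223/123)/123) - 1/235 = (-2374718 + (223/123)*(4405/123)) - 1/235 = (-2374718 + 982315/15129) - 1/235 = -35926126307/15129 - 1/235 = -8442639697274/3555315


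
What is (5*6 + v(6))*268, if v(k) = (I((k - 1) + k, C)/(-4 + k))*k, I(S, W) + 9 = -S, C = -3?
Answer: -8040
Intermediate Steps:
I(S, W) = -9 - S
v(k) = k*(-8 - 2*k)/(-4 + k) (v(k) = ((-9 - ((k - 1) + k))/(-4 + k))*k = ((-9 - ((-1 + k) + k))/(-4 + k))*k = ((-9 - (-1 + 2*k))/(-4 + k))*k = ((-9 + (1 - 2*k))/(-4 + k))*k = ((-8 - 2*k)/(-4 + k))*k = k*(-8 - 2*k)/(-4 + k))
(5*6 + v(6))*268 = (5*6 - 2*6*(4 + 6)/(-4 + 6))*268 = (30 - 2*6*10/2)*268 = (30 - 2*6*½*10)*268 = (30 - 60)*268 = -30*268 = -8040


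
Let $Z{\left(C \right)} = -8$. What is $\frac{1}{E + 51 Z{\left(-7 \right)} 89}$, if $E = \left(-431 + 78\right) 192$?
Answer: $- \frac{1}{104088} \approx -9.6073 \cdot 10^{-6}$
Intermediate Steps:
$E = -67776$ ($E = \left(-353\right) 192 = -67776$)
$\frac{1}{E + 51 Z{\left(-7 \right)} 89} = \frac{1}{-67776 + 51 \left(-8\right) 89} = \frac{1}{-67776 - 36312} = \frac{1}{-104088} = - \frac{1}{104088}$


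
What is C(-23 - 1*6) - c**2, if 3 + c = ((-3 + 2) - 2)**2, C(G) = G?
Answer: -65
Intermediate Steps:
c = 6 (c = -3 + ((-3 + 2) - 2)**2 = -3 + (-1 - 2)**2 = -3 + (-3)**2 = -3 + 9 = 6)
C(-23 - 1*6) - c**2 = (-23 - 1*6) - 1*6**2 = (-23 - 6) - 1*36 = -29 - 36 = -65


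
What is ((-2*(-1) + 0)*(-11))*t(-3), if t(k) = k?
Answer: 66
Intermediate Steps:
((-2*(-1) + 0)*(-11))*t(-3) = ((-2*(-1) + 0)*(-11))*(-3) = ((2 + 0)*(-11))*(-3) = (2*(-11))*(-3) = -22*(-3) = 66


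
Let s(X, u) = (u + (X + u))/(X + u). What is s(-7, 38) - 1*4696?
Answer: -145507/31 ≈ -4693.8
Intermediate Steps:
s(X, u) = (X + 2*u)/(X + u)
s(-7, 38) - 1*4696 = (-7 + 2*38)/(-7 + 38) - 1*4696 = (-7 + 76)/31 - 4696 = (1/31)*69 - 4696 = 69/31 - 4696 = -145507/31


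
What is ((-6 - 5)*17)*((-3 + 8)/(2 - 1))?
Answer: -935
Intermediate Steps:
((-6 - 5)*17)*((-3 + 8)/(2 - 1)) = (-11*17)*(5/1) = -935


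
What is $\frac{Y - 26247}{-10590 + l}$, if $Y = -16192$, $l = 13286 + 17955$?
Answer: $- \frac{42439}{20651} \approx -2.0551$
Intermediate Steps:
$l = 31241$
$\frac{Y - 26247}{-10590 + l} = \frac{-16192 - 26247}{-10590 + 31241} = - \frac{42439}{20651}$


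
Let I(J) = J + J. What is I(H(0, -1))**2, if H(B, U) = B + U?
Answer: 4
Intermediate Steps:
I(J) = 2*J
I(H(0, -1))**2 = (2*(0 - 1))**2 = (2*(-1))**2 = (-2)**2 = 4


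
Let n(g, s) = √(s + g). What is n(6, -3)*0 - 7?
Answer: -7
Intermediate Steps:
n(g, s) = √(g + s)
n(6, -3)*0 - 7 = √(6 - 3)*0 - 7 = √3*0 - 7 = 0 - 7 = -7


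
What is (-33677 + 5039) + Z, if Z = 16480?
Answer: -12158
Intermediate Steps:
(-33677 + 5039) + Z = (-33677 + 5039) + 16480 = -28638 + 16480 = -12158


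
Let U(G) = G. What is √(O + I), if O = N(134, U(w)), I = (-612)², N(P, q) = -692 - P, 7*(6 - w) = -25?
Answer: √373718 ≈ 611.33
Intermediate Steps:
w = 67/7 (w = 6 - ⅐*(-25) = 6 + 25/7 = 67/7 ≈ 9.5714)
I = 374544
O = -826 (O = -692 - 1*134 = -692 - 134 = -826)
√(O + I) = √(-826 + 374544) = √373718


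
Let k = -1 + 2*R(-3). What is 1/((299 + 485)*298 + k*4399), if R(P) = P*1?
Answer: 1/202839 ≈ 4.9300e-6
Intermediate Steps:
R(P) = P
k = -7 (k = -1 + 2*(-3) = -1 - 6 = -7)
1/((299 + 485)*298 + k*4399) = 1/((299 + 485)*298 - 7*4399) = 1/(784*298 - 30793) = 1/(233632 - 30793) = 1/202839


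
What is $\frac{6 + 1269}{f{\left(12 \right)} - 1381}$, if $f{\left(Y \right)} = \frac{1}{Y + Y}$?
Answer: $- \frac{30600}{33143} \approx -0.92327$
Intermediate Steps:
$f{\left(Y \right)} = \frac{1}{2 Y}$
$\frac{6 + 1269}{f{\left(12 \right)} - 1381} = \frac{6 + 1269}{\frac{1}{2 \cdot 12} - 1381} = \frac{1275}{\frac{1}{2} \cdot \frac{1}{12} - 1381} = \frac{1275}{\frac{1}{24} - 1381} = \frac{1275}{- \frac{33143}{24}} = 1275 \left(- \frac{24}{33143}\right) = - \frac{30600}{33143}$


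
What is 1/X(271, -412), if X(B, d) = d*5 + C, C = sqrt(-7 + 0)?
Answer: -2060/4243607 - I*sqrt(7)/4243607 ≈ -0.00048544 - 6.2347e-7*I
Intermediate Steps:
C = I*sqrt(7) (C = sqrt(-7) = I*sqrt(7) ≈ 2.6458*I)
X(B, d) = 5*d + I*sqrt(7) (X(B, d) = d*5 + I*sqrt(7) = 5*d + I*sqrt(7))
1/X(271, -412) = 1/(5*(-412) + I*sqrt(7)) = 1/(-2060 + I*sqrt(7))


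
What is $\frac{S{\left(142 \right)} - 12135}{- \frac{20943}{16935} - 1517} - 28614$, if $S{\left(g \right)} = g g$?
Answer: $- \frac{7912260179}{276466} \approx -28619.0$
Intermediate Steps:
$S{\left(g \right)} = g^{2}$
$\frac{S{\left(142 \right)} - 12135}{- \frac{20943}{16935} - 1517} - 28614 = \frac{142^{2} - 12135}{- \frac{20943}{16935} - 1517} - 28614 = \frac{20164 - 12135}{\left(-20943\right) \frac{1}{16935} - 1517} - 28614 = \frac{8029}{- \frac{6981}{5645} - 1517} - 28614 = \frac{8029}{- \frac{8570446}{5645}} - 28614 = 8029 \left(- \frac{5645}{8570446}\right) - 28614 = - \frac{1462055}{276466} - 28614 = - \frac{7912260179}{276466}$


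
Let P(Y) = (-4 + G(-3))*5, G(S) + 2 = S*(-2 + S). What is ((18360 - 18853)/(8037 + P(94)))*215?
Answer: -105995/8082 ≈ -13.115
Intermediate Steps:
G(S) = -2 + S*(-2 + S)
P(Y) = 45 (P(Y) = (-4 + (-2 + (-3)² - 2*(-3)))*5 = (-4 + (-2 + 9 + 6))*5 = (-4 + 13)*5 = 9*5 = 45)
((18360 - 18853)/(8037 + P(94)))*215 = ((18360 - 18853)/(8037 + 45))*215 = -493/8082*215 = -105995/8082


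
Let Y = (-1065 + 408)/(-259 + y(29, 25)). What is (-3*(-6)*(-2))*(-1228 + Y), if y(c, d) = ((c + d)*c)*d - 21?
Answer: 859194306/19435 ≈ 44209.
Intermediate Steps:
y(c, d) = -21 + c*d*(c + d) (y(c, d) = (c*(c + d))*d - 21 = c*d*(c + d) - 21 = -21 + c*d*(c + d))
Y = -657/38870 (Y = (-1065 + 408)/(-259 + (-21 + 29*25**2 + 25*29**2)) = -657/(-259 + (-21 + 29*625 + 25*841)) = -657/(-259 + (-21 + 18125 + 21025)) = -657/(-259 + 39129) = -657/38870 ≈ -0.016903)
(-3*(-6)*(-2))*(-1228 + Y) = (-3*(-6)*(-2))*(-1228 - 657/38870) = (18*(-2))*(-47733017/38870) = -36*(-47733017/38870) = 859194306/19435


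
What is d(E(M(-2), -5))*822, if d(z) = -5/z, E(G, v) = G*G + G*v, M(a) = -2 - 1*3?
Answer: -411/5 ≈ -82.200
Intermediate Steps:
M(a) = -5 (M(a) = -2 - 3 = -5)
E(G, v) = G² + G*v
d(E(M(-2), -5))*822 = -5*(-1/(5*(-5 - 5)))*822 = -5/((-5*(-10)))*822 = -5/50*822 = -5*1/50*822 = -⅒*822 = -411/5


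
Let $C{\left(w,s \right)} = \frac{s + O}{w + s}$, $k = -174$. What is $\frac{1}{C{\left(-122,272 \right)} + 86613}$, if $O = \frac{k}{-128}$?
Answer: $\frac{1920}{166300459} \approx 1.1545 \cdot 10^{-5}$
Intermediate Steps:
$O = \frac{87}{64}$ ($O = - \frac{174}{-128} = \left(-174\right) \left(- \frac{1}{128}\right) = \frac{87}{64} \approx 1.3594$)
$C{\left(w,s \right)} = \frac{\frac{87}{64} + s}{s + w}$ ($C{\left(w,s \right)} = \frac{s + \frac{87}{64}}{w + s} = \frac{\frac{87}{64} + s}{s + w}$)
$\frac{1}{C{\left(-122,272 \right)} + 86613} = \frac{1}{\frac{\frac{87}{64} + 272}{272 - 122} + 86613} = \frac{1}{\frac{1}{150} \cdot \frac{17495}{64} + 86613} = \frac{1}{\frac{3499}{1920} + 86613} = \frac{1}{\frac{166300459}{1920}} = \frac{1920}{166300459}$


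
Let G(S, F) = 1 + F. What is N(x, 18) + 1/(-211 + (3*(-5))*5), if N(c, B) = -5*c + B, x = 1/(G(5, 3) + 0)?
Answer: 9579/572 ≈ 16.746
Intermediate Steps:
x = 1/4 (x = 1/((1 + 3) + 0) = 1/(4 + 0) = 1/4 ≈ 0.25000)
N(c, B) = B - 5*c
N(x, 18) + 1/(-211 + (3*(-5))*5) = (18 - 5*1/4) + 1/(-211 + (3*(-5))*5) = (18 - 5/4) + 1/(-211 - 15*5) = 67/4 + 1/(-211 - 75) = 67/4 + 1/(-286) = 67/4 - 1/286 = 9579/572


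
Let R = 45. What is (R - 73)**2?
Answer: 784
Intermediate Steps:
(R - 73)**2 = (45 - 73)**2 = (-28)**2 = 784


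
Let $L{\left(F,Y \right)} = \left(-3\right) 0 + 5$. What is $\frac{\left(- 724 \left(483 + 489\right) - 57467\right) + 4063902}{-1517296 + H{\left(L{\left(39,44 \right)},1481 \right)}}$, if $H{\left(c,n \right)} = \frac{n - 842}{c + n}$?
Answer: $- \frac{4907822602}{2254701217} \approx -2.1767$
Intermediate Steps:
$L{\left(F,Y \right)} = 5$ ($L{\left(F,Y \right)} = 0 + 5 = 5$)
$H{\left(c,n \right)} = \frac{-842 + n}{c + n}$
$\frac{\left(- 724 \left(483 + 489\right) - 57467\right) + 4063902}{-1517296 + H{\left(L{\left(39,44 \right)},1481 \right)}} = \frac{\left(- 724 \left(483 + 489\right) - 57467\right) + 4063902}{-1517296 + \frac{-842 + 1481}{5 + 1481}} = \frac{\left(\left(-724\right) 972 - 57467\right) + 4063902}{-1517296 + \frac{1}{1486} \cdot 639} = \frac{\left(-703728 - 57467\right) + 4063902}{-1517296 + \frac{1}{1486} \cdot 639} = \frac{-761195 + 4063902}{-1517296 + \frac{639}{1486}} = \frac{3302707}{- \frac{2254701217}{1486}} = 3302707 \left(- \frac{1486}{2254701217}\right) = - \frac{4907822602}{2254701217}$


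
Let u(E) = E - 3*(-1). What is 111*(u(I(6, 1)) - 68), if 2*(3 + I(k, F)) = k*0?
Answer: -7548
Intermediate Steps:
I(k, F) = -3 (I(k, F) = -3 + (k*0)/2 = -3 + (1/2)*0 = -3 + 0 = -3)
u(E) = 3 + E (u(E) = E + 3 = 3 + E)
111*(u(I(6, 1)) - 68) = 111*((3 - 3) - 68) = 111*(0 - 68) = 111*(-68) = -7548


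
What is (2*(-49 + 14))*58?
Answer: -4060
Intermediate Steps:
(2*(-49 + 14))*58 = (2*(-35))*58 = -70*58 = -4060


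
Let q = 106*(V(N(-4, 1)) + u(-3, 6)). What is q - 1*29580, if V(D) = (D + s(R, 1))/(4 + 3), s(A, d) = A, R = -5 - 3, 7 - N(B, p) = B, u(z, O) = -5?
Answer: -210452/7 ≈ -30065.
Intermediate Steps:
N(B, p) = 7 - B
R = -8
V(D) = -8/7 + D/7 (V(D) = (D - 8)/(4 + 3) = (-8 + D)/7 = (-8 + D)*(1/7) = -8/7 + D/7)
q = -3392/7 (q = 106*((-8/7 + (7 - 1*(-4))/7) - 5) = 106*((-8/7 + (7 + 4)/7) - 5) = 106*((-8/7 + (1/7)*11) - 5) = 106*((-8/7 + 11/7) - 5) = 106*(3/7 - 5) = 106*(-32/7) = -3392/7 ≈ -484.57)
q - 1*29580 = -3392/7 - 1*29580 = -3392/7 - 29580 = -210452/7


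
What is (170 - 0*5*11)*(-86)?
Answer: -14620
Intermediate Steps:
(170 - 0*5*11)*(-86) = (170 - 0*11)*(-86) = (170 - 1*0)*(-86) = (170 + 0)*(-86) = 170*(-86) = -14620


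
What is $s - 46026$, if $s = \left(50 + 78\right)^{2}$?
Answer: $-29642$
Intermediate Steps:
$s = 16384$ ($s = 128^{2} = 16384$)
$s - 46026 = 16384 - 46026 = -29642$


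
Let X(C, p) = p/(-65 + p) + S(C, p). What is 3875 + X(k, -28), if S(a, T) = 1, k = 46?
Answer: 360496/93 ≈ 3876.3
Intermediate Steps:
X(C, p) = 1 + p/(-65 + p) (X(C, p) = p/(-65 + p) + 1 = 1 + p/(-65 + p))
3875 + X(k, -28) = 3875 + (-65 + 2*(-28))/(-65 - 28) = 3875 + (-65 - 56)/(-93) = 3875 - 1/93*(-121) = 3875 + 121/93 = 360496/93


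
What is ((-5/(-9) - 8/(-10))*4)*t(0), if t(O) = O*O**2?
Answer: 0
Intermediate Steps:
t(O) = O**3
((-5/(-9) - 8/(-10))*4)*t(0) = ((-5/(-9) - 8/(-10))*4)*0**3 = ((-5*(-1/9) - 8*(-1/10))*4)*0 = ((5/9 + 4/5)*4)*0 = ((61/45)*4)*0 = (244/45)*0 = 0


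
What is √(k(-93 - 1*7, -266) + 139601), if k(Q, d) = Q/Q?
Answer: √139602 ≈ 373.63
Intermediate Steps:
k(Q, d) = 1
√(k(-93 - 1*7, -266) + 139601) = √(1 + 139601) = √139602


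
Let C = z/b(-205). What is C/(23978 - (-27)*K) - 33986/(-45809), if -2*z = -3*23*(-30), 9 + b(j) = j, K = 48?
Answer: 183865315411/247764206524 ≈ 0.74210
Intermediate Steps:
b(j) = -9 + j
z = -1035 (z = -(-3*23)*(-30)/2 = -(-69)*(-30)/2 = -½*2070 = -1035)
C = 1035/214 (C = -1035/(-9 - 205) = -1035/(-214) = -1035*(-1/214) = 1035/214 ≈ 4.8364)
C/(23978 - (-27)*K) - 33986/(-45809) = 1035/(214*(23978 - (-27)*48)) - 33986/(-45809) = 1035/(214*(23978 - 1*(-1296))) - 33986*(-1/45809) = 1035/(214*(23978 + 1296)) + 33986/45809 = (1035/214)/25274 + 33986/45809 = (1035/214)*(1/25274) + 33986/45809 = 1035/5408636 + 33986/45809 = 183865315411/247764206524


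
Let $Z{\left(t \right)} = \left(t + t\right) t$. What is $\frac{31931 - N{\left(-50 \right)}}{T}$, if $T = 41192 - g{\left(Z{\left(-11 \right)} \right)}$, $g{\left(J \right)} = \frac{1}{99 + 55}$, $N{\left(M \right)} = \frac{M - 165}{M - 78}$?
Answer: $\frac{18511493}{23881664} \approx 0.77513$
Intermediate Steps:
$N{\left(M \right)} = \frac{-165 + M}{-78 + M}$
$Z{\left(t \right)} = 2 t^{2}$ ($Z{\left(t \right)} = 2 t t = 2 t^{2}$)
$g{\left(J \right)} = \frac{1}{154}$
$T = \frac{6343567}{154}$ ($T = 41192 - \frac{1}{154} = \frac{6343567}{154} \approx 41192.0$)
$\frac{31931 - N{\left(-50 \right)}}{T} = \frac{31931 - \frac{-165 - 50}{-78 - 50}}{\frac{6343567}{154}} = \left(31931 - \frac{1}{-128} \left(-215\right)\right) \frac{154}{6343567} = \left(31931 - \left(- \frac{1}{128}\right) \left(-215\right)\right) \frac{154}{6343567} = \left(31931 - \frac{215}{128}\right) \frac{154}{6343567} = \frac{4086953}{128} \cdot \frac{154}{6343567} = \frac{18511493}{23881664}$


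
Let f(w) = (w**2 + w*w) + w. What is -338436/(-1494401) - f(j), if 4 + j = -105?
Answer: -35346728417/1494401 ≈ -23653.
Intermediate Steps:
j = -109 (j = -4 - 105 = -109)
f(w) = w + 2*w**2 (f(w) = (w**2 + w**2) + w = 2*w**2 + w = w + 2*w**2)
-338436/(-1494401) - f(j) = -338436/(-1494401) - (-109)*(1 + 2*(-109)) = -338436*(-1/1494401) - (-109)*(1 - 218) = 338436/1494401 - (-109)*(-217) = 338436/1494401 - 1*23653 = 338436/1494401 - 23653 = -35346728417/1494401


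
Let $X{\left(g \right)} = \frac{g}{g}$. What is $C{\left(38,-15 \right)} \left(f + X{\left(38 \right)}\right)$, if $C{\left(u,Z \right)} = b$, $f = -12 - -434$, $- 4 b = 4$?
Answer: $-423$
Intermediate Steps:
$b = -1$ ($b = \left(- \frac{1}{4}\right) 4 = -1$)
$f = 422$ ($f = -12 + 434 = 422$)
$X{\left(g \right)} = 1$
$C{\left(u,Z \right)} = -1$
$C{\left(38,-15 \right)} \left(f + X{\left(38 \right)}\right) = - (422 + 1) = \left(-1\right) 423 = -423$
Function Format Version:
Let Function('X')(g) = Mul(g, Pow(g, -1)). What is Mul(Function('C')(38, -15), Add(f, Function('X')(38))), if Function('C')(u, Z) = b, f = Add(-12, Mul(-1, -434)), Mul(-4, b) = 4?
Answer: -423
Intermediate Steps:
b = -1 (b = Mul(Rational(-1, 4), 4) = -1)
f = 422 (f = Add(-12, 434) = 422)
Function('X')(g) = 1
Function('C')(u, Z) = -1
Mul(Function('C')(38, -15), Add(f, Function('X')(38))) = Mul(-1, Add(422, 1)) = Mul(-1, 423) = -423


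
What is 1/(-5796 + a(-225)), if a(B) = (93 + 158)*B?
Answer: -1/62271 ≈ -1.6059e-5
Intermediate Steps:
a(B) = 251*B
1/(-5796 + a(-225)) = 1/(-5796 + 251*(-225)) = 1/(-5796 - 56475) = 1/(-62271) = -1/62271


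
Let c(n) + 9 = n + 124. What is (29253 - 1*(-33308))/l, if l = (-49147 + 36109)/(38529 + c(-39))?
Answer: -2415167405/13038 ≈ -1.8524e+5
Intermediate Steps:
c(n) = 115 + n (c(n) = -9 + (n + 124) = -9 + (124 + n) = 115 + n)
l = -13038/38605 (l = (-49147 + 36109)/(38529 + (115 - 39)) = -13038/(38529 + 76) = -13038/38605 ≈ -0.33773)
(29253 - 1*(-33308))/l = (29253 - 1*(-33308))/(-13038/38605) = (29253 + 33308)*(-38605/13038) = 62561*(-38605/13038) = -2415167405/13038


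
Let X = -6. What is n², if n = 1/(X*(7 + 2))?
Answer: 1/2916 ≈ 0.00034294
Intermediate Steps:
n = -1/54 (n = 1/(-6*(7 + 2)) = 1/(-6*9) = 1/(-54) = -1/54 ≈ -0.018519)
n² = (-1/54)² = 1/2916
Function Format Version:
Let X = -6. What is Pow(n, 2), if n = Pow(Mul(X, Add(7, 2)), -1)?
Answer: Rational(1, 2916) ≈ 0.00034294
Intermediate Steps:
n = Rational(-1, 54) (n = Pow(Mul(-6, Add(7, 2)), -1) = Pow(Mul(-6, 9), -1) = Pow(-54, -1) = Rational(-1, 54) ≈ -0.018519)
Pow(n, 2) = Pow(Rational(-1, 54), 2) = Rational(1, 2916)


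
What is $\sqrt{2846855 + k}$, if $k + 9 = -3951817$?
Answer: $i \sqrt{1104971} \approx 1051.2 i$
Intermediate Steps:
$k = -3951826$ ($k = -9 - 3951817 = -3951826$)
$\sqrt{2846855 + k} = \sqrt{2846855 - 3951826} = \sqrt{-1104971} = i \sqrt{1104971}$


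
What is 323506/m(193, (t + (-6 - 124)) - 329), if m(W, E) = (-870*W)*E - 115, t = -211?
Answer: 323506/112499585 ≈ 0.0028756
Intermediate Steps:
m(W, E) = -115 - 870*E*W (m(W, E) = -870*E*W - 115 = -115 - 870*E*W)
323506/m(193, (t + (-6 - 124)) - 329) = 323506/(-115 - 870*((-211 + (-6 - 124)) - 329)*193) = 323506/(-115 - 870*((-211 - 130) - 329)*193) = 323506/(-115 - 870*(-341 - 329)*193) = 323506/(-115 - 870*(-670)*193) = 323506/(-115 + 112499700) = 323506/112499585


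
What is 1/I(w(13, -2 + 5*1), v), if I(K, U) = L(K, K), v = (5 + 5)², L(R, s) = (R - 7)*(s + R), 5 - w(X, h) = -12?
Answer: 1/340 ≈ 0.0029412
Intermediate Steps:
w(X, h) = 17 (w(X, h) = 5 - 1*(-12) = 5 + 12 = 17)
L(R, s) = (-7 + R)*(R + s)
v = 100 (v = 10² = 100)
I(K, U) = -14*K + 2*K² (I(K, U) = K² - 7*K - 7*K + K*K = K² - 7*K - 7*K + K² = -14*K + 2*K²)
1/I(w(13, -2 + 5*1), v) = 1/(2*17*(-7 + 17)) = 1/(2*17*10) = 1/340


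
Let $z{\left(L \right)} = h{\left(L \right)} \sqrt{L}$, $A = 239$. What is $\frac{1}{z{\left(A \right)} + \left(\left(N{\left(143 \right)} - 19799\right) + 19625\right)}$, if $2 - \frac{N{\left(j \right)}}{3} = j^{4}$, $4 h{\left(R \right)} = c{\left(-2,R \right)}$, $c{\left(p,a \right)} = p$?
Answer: $- \frac{5017939884}{6294930169859483125} + \frac{2 \sqrt{239}}{6294930169859483125} \approx -7.9714 \cdot 10^{-10}$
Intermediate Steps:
$h{\left(R \right)} = - \frac{1}{2}$ ($h{\left(R \right)} = \frac{1}{4} \left(-2\right) = - \frac{1}{2}$)
$N{\left(j \right)} = 6 - 3 j^{4}$
$z{\left(L \right)} = - \frac{\sqrt{L}}{2}$
$\frac{1}{z{\left(A \right)} + \left(\left(N{\left(143 \right)} - 19799\right) + 19625\right)} = \frac{1}{- \frac{\sqrt{239}}{2} + \left(\left(\left(6 - 3 \cdot 143^{4}\right) - 19799\right) + 19625\right)} = \frac{1}{- \frac{\sqrt{239}}{2} + \left(\left(\left(6 - 1254484803\right) - 19799\right) + 19625\right)} = \frac{1}{- \frac{\sqrt{239}}{2} + \left(\left(-1254484797 - 19799\right) + 19625\right)} = \frac{1}{- \frac{\sqrt{239}}{2} + \left(-1254504596 + 19625\right)} = \frac{1}{- \frac{\sqrt{239}}{2} - 1254484971} = \frac{1}{-1254484971 - \frac{\sqrt{239}}{2}}$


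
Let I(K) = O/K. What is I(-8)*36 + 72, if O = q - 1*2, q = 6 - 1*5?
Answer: 153/2 ≈ 76.500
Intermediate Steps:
q = 1 (q = 6 - 5 = 1)
O = -1 (O = 1 - 1*2 = 1 - 2 = -1)
I(K) = -1/K
I(-8)*36 + 72 = -1/(-8)*36 + 72 = -1*(-⅛)*36 + 72 = (⅛)*36 + 72 = 9/2 + 72 = 153/2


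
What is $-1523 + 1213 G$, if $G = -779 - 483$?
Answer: $-1532329$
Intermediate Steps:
$G = -1262$
$-1523 + 1213 G = -1523 + 1213 \left(-1262\right) = -1523 - 1530806 = -1532329$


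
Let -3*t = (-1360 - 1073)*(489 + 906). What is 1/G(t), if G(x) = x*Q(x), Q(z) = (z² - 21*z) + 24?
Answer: 1/1448028547783351380 ≈ 6.9059e-19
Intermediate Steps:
Q(z) = 24 + z² - 21*z
t = 1131345 (t = -(-1360 - 1073)*(489 + 906)/3 = -(-811)*1395 = -⅓*(-3394035) = 1131345)
G(x) = x*(24 + x² - 21*x)
1/G(t) = 1/(1131345*(24 + 1131345² - 21*1131345)) = 1/(1131345*(24 + 1279941509025 - 23758245)) = 1/(1131345*1279917750804) = 1/1448028547783351380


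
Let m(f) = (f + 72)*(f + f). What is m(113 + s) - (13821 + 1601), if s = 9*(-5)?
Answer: 3618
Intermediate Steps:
s = -45
m(f) = 2*f*(72 + f) (m(f) = (72 + f)*(2*f) = 2*f*(72 + f))
m(113 + s) - (13821 + 1601) = 2*(113 - 45)*(72 + (113 - 45)) - (13821 + 1601) = 2*68*(72 + 68) - 1*15422 = 2*68*140 - 15422 = 19040 - 15422 = 3618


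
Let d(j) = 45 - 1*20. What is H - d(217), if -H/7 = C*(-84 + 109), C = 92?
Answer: -16125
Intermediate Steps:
d(j) = 25 (d(j) = 45 - 20 = 25)
H = -16100 (H = -644*(-84 + 109) = -644*25 = -7*2300 = -16100)
H - d(217) = -16100 - 1*25 = -16100 - 25 = -16125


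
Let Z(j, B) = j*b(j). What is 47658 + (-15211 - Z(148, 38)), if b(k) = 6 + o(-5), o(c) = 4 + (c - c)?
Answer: 30967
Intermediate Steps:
o(c) = 4 (o(c) = 4 + 0 = 4)
b(k) = 10 (b(k) = 6 + 4 = 10)
Z(j, B) = 10*j (Z(j, B) = j*10 = 10*j)
47658 + (-15211 - Z(148, 38)) = 47658 + (-15211 - 10*148) = 47658 + (-15211 - 1*1480) = 47658 + (-15211 - 1480) = 47658 - 16691 = 30967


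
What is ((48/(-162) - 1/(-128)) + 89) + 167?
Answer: 883739/3456 ≈ 255.71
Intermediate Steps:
((48/(-162) - 1/(-128)) + 89) + 167 = ((48*(-1/162) - 1*(-1/128)) + 89) + 167 = ((-8/27 + 1/128) + 89) + 167 = (-997/3456 + 89) + 167 = 306587/3456 + 167 = 883739/3456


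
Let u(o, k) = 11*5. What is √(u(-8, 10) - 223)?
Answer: 2*I*√42 ≈ 12.961*I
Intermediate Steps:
u(o, k) = 55
√(u(-8, 10) - 223) = √(55 - 223) = √(-168) = 2*I*√42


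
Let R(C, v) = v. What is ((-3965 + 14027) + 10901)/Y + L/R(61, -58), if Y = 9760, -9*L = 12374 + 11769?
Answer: 123289183/2547360 ≈ 48.399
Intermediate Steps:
L = -24143/9 (L = -(12374 + 11769)/9 = -⅑*24143 = -24143/9 ≈ -2682.6)
((-3965 + 14027) + 10901)/Y + L/R(61, -58) = ((-3965 + 14027) + 10901)/9760 - 24143/9/(-58) = (10062 + 10901)*(1/9760) - 24143/9*(-1/58) = 20963*(1/9760) + 24143/522 = 20963/9760 + 24143/522 = 123289183/2547360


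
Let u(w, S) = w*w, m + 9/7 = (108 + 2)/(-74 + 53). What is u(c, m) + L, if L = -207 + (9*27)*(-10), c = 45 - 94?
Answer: -236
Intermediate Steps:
m = -137/21 (m = -9/7 + (108 + 2)/(-74 + 53) = -9/7 + 110/(-21) = -9/7 + 110*(-1/21) = -9/7 - 110/21 = -137/21 ≈ -6.5238)
c = -49
u(w, S) = w²
L = -2637 (L = -207 + 243*(-10) = -207 - 2430 = -2637)
u(c, m) + L = (-49)² - 2637 = 2401 - 2637 = -236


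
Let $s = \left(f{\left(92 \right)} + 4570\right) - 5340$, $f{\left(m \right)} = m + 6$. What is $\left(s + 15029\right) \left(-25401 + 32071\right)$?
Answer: $95761190$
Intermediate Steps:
$f{\left(m \right)} = 6 + m$
$s = -672$ ($s = \left(\left(6 + 92\right) + 4570\right) - 5340 = \left(98 + 4570\right) - 5340 = 4668 - 5340 = -672$)
$\left(s + 15029\right) \left(-25401 + 32071\right) = \left(-672 + 15029\right) \left(-25401 + 32071\right) = 14357 \cdot 6670 = 95761190$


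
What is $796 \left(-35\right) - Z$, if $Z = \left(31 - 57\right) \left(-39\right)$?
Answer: $-28874$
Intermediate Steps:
$Z = 1014$ ($Z = \left(-26\right) \left(-39\right) = 1014$)
$796 \left(-35\right) - Z = 796 \left(-35\right) - 1014 = -27860 - 1014 = -28874$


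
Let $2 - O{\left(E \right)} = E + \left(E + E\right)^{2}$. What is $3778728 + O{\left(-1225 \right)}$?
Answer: $-2222545$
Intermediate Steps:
$O{\left(E \right)} = 2 - E - 4 E^{2}$ ($O{\left(E \right)} = 2 - \left(E + \left(E + E\right)^{2}\right) = 2 - \left(E + \left(2 E\right)^{2}\right) = 2 - \left(E + 4 E^{2}\right) = 2 - E - 4 E^{2}$)
$3778728 + O{\left(-1225 \right)} = 3778728 - \left(-1227 + 6002500\right) = 3778728 + \left(2 + 1225 - 6002500\right) = 3778728 - 6001273 = -2222545$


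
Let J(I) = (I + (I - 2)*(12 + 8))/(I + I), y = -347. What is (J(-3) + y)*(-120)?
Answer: 39580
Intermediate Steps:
J(I) = (-40 + 21*I)/(2*I) (J(I) = (I + (-2 + I)*20)/((2*I)) = (I + (-40 + 20*I))*(1/(2*I)) = (-40 + 21*I)*(1/(2*I)) = (-40 + 21*I)/(2*I))
(J(-3) + y)*(-120) = ((21/2 - 20/(-3)) - 347)*(-120) = ((21/2 - 20*(-⅓)) - 347)*(-120) = ((21/2 + 20/3) - 347)*(-120) = (103/6 - 347)*(-120) = -1979/6*(-120) = 39580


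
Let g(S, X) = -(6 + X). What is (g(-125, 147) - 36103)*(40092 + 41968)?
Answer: -2975167360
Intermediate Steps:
g(S, X) = -6 - X
(g(-125, 147) - 36103)*(40092 + 41968) = ((-6 - 1*147) - 36103)*(40092 + 41968) = ((-6 - 147) - 36103)*82060 = (-153 - 36103)*82060 = -36256*82060 = -2975167360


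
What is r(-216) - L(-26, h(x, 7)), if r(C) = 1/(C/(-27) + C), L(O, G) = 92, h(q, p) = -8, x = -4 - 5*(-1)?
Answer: -19137/208 ≈ -92.005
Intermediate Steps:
x = 1 (x = -4 + 5 = 1)
r(C) = 27/(26*C) (r(C) = 1/(C*(-1/27) + C) = 1/(-C/27 + C) = 1/(26*C/27) = 27/(26*C))
r(-216) - L(-26, h(x, 7)) = (27/26)/(-216) - 1*92 = (27/26)*(-1/216) - 92 = -1/208 - 92 = -19137/208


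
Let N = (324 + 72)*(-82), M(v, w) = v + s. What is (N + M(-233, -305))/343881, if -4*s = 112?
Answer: -3637/38209 ≈ -0.095187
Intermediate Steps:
s = -28 (s = -¼*112 = -28)
M(v, w) = -28 + v (M(v, w) = v - 28 = -28 + v)
N = -32472 (N = 396*(-82) = -32472)
(N + M(-233, -305))/343881 = (-32472 + (-28 - 233))/343881 = (-32472 - 261)*(1/343881) = -32733*1/343881 = -3637/38209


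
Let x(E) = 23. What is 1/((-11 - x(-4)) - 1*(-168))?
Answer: 1/134 ≈ 0.0074627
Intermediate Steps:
1/((-11 - x(-4)) - 1*(-168)) = 1/((-11 - 1*23) - 1*(-168)) = 1/((-11 - 23) + 168) = 1/(-34 + 168) = 1/134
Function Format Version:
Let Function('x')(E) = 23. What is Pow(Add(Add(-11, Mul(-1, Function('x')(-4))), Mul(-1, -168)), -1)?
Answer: Rational(1, 134) ≈ 0.0074627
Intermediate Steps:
Pow(Add(Add(-11, Mul(-1, Function('x')(-4))), Mul(-1, -168)), -1) = Pow(Add(Add(-11, Mul(-1, 23)), Mul(-1, -168)), -1) = Pow(Add(Add(-11, -23), 168), -1) = Pow(Add(-34, 168), -1) = Pow(134, -1) = Rational(1, 134)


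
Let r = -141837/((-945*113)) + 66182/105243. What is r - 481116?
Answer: -600771048101591/1248708195 ≈ -4.8111e+5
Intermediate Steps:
r = 2443844029/1248708195 (r = -141837/(-106785) + 66182*(1/105243) = -141837*(-1/106785) + 66182/105243 = 47279/35595 + 66182/105243 = 2443844029/1248708195 ≈ 1.9571)
r - 481116 = 2443844029/1248708195 - 481116 = -600771048101591/1248708195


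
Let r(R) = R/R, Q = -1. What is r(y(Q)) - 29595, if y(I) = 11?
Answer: -29594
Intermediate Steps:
r(R) = 1
r(y(Q)) - 29595 = 1 - 29595 = -29594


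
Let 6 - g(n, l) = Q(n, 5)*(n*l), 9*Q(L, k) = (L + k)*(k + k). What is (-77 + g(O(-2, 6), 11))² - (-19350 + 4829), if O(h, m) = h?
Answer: 130738/9 ≈ 14526.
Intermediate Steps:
Q(L, k) = 2*k*(L + k)/9 (Q(L, k) = ((L + k)*(k + k))/9 = ((L + k)*(2*k))/9 = (2*k*(L + k))/9 = 2*k*(L + k)/9)
g(n, l) = 6 - l*n*(50/9 + 10*n/9) (g(n, l) = 6 - (2/9)*5*(n + 5)*n*l = 6 - (2/9)*5*(5 + n)*l*n = 6 - (50/9 + 10*n/9)*l*n = 6 - l*n*(50/9 + 10*n/9))
(-77 + g(O(-2, 6), 11))² - (-19350 + 4829) = (-77 + (6 - 10/9*11*(-2)*(5 - 2)))² - (-19350 + 4829) = (-77 + (6 - 10/9*11*(-2)*3))² - 1*(-14521) = (-77 + (6 + 220/3))² + 14521 = (-77 + 238/3)² + 14521 = (7/3)² + 14521 = 49/9 + 14521 = 130738/9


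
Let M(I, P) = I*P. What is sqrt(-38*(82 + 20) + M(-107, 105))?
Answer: 3*I*sqrt(1679) ≈ 122.93*I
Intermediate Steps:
sqrt(-38*(82 + 20) + M(-107, 105)) = sqrt(-38*(82 + 20) - 107*105) = sqrt(-38*102 - 11235) = sqrt(-3876 - 11235) = sqrt(-15111) = 3*I*sqrt(1679)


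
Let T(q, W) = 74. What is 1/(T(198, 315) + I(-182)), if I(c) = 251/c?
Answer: 182/13217 ≈ 0.013770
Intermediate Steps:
1/(T(198, 315) + I(-182)) = 1/(74 + 251/(-182)) = 1/(74 + 251*(-1/182)) = 1/(74 - 251/182) = 1/(13217/182) = 182/13217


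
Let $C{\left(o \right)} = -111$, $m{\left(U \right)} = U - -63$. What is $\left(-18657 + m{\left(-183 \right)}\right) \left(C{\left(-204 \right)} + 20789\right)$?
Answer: $-388270806$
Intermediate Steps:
$m{\left(U \right)} = 63 + U$ ($m{\left(U \right)} = U + 63 = 63 + U$)
$\left(-18657 + m{\left(-183 \right)}\right) \left(C{\left(-204 \right)} + 20789\right) = \left(-18657 + \left(63 - 183\right)\right) \left(-111 + 20789\right) = \left(-18657 - 120\right) 20678 = \left(-18777\right) 20678 = -388270806$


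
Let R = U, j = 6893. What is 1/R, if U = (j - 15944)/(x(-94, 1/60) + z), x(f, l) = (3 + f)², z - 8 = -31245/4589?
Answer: -1809856/1977859 ≈ -0.91506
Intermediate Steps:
z = 5467/4589 (z = 8 - 31245/4589 = 5467/4589 ≈ 1.1913)
U = -1977859/1809856 (U = (6893 - 15944)/((3 - 94)² + 5467/4589) = -9051/((-91)² + 5467/4589) = -9051/(8281 + 5467/4589) = -9051/38006976/4589 = -9051*4589/38006976 = -1977859/1809856 ≈ -1.0928)
R = -1977859/1809856 ≈ -1.0928
1/R = 1/(-1977859/1809856) = -1809856/1977859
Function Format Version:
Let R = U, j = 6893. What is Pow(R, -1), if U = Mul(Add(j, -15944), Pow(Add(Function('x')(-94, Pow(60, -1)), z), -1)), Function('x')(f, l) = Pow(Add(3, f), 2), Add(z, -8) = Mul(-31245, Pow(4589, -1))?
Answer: Rational(-1809856, 1977859) ≈ -0.91506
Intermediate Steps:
z = Rational(5467, 4589) (z = Add(8, Mul(-31245, Pow(4589, -1))) = Add(8, Mul(-31245, Rational(1, 4589))) = Add(8, Rational(-31245, 4589)) = Rational(5467, 4589) ≈ 1.1913)
U = Rational(-1977859, 1809856) (U = Mul(Add(6893, -15944), Pow(Add(Pow(Add(3, -94), 2), Rational(5467, 4589)), -1)) = Mul(-9051, Pow(Add(Pow(-91, 2), Rational(5467, 4589)), -1)) = Mul(-9051, Pow(Add(8281, Rational(5467, 4589)), -1)) = Mul(-9051, Pow(Rational(38006976, 4589), -1)) = Mul(-9051, Rational(4589, 38006976)) = Rational(-1977859, 1809856) ≈ -1.0928)
R = Rational(-1977859, 1809856) ≈ -1.0928
Pow(R, -1) = Pow(Rational(-1977859, 1809856), -1) = Rational(-1809856, 1977859)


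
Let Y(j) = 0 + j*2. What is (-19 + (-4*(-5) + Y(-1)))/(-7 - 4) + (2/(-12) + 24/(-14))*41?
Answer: -35587/462 ≈ -77.028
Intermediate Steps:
Y(j) = 2*j (Y(j) = 0 + 2*j = 2*j)
(-19 + (-4*(-5) + Y(-1)))/(-7 - 4) + (2/(-12) + 24/(-14))*41 = (-19 + (-4*(-5) + 2*(-1)))/(-7 - 4) + (2/(-12) + 24/(-14))*41 = (-19 + (20 - 2))/(-11) + (2*(-1/12) + 24*(-1/14))*41 = (-19 + 18)*(-1/11) + (-1/6 - 12/7)*41 = -1*(-1/11) - 79/42*41 = 1/11 - 3239/42 = -35587/462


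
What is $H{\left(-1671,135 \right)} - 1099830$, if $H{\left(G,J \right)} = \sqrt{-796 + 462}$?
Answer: $-1099830 + i \sqrt{334} \approx -1.0998 \cdot 10^{6} + 18.276 i$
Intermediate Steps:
$H{\left(G,J \right)} = i \sqrt{334}$ ($H{\left(G,J \right)} = \sqrt{-334} = i \sqrt{334}$)
$H{\left(-1671,135 \right)} - 1099830 = i \sqrt{334} - 1099830 = -1099830 + i \sqrt{334}$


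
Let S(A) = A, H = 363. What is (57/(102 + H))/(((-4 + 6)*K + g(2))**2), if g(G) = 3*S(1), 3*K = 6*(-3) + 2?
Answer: 171/81995 ≈ 0.0020855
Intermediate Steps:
K = -16/3 (K = (6*(-3) + 2)/3 = (-18 + 2)/3 = (1/3)*(-16) = -16/3 ≈ -5.3333)
g(G) = 3 (g(G) = 3*1 = 3)
(57/(102 + H))/(((-4 + 6)*K + g(2))**2) = (57/(102 + 363))/(((-4 + 6)*(-16/3) + 3)**2) = (57/465)/((2*(-16/3) + 3)**2) = (57*(1/465))/((-32/3 + 3)**2) = 19/(155*((-23/3)**2)) = 19/(155*(529/9)) = (19/155)*(9/529) = 171/81995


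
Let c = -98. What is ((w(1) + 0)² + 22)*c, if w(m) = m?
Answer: -2254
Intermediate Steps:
((w(1) + 0)² + 22)*c = ((1 + 0)² + 22)*(-98) = (1² + 22)*(-98) = (1 + 22)*(-98) = 23*(-98) = -2254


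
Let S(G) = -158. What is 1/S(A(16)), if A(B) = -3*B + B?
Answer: -1/158 ≈ -0.0063291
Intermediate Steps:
A(B) = -2*B
1/S(A(16)) = 1/(-158) = -1/158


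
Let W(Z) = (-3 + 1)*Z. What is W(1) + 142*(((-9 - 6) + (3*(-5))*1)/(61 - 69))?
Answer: 1061/2 ≈ 530.50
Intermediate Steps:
W(Z) = -2*Z
W(1) + 142*(((-9 - 6) + (3*(-5))*1)/(61 - 69)) = -2*1 + 142*(((-9 - 6) + (3*(-5))*1)/(61 - 69)) = -2 + 142*((-15 - 15*1)/(-8)) = -2 + 142*((-15 - 15)*(-⅛)) = -2 + 142*(-30*(-⅛)) = -2 + 142*(15/4) = -2 + 1065/2 = 1061/2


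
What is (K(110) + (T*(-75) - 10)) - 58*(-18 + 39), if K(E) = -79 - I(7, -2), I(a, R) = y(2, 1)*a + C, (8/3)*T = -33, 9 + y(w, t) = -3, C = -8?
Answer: -2295/8 ≈ -286.88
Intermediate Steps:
y(w, t) = -12 (y(w, t) = -9 - 3 = -12)
T = -99/8 (T = (3/8)*(-33) = -99/8 ≈ -12.375)
I(a, R) = -8 - 12*a (I(a, R) = -12*a - 8 = -8 - 12*a)
K(E) = 13 (K(E) = -79 - (-8 - 12*7) = -79 - (-8 - 84) = -79 - 1*(-92) = -79 + 92 = 13)
(K(110) + (T*(-75) - 10)) - 58*(-18 + 39) = (13 + (-99/8*(-75) - 10)) - 58*(-18 + 39) = (13 + (7425/8 - 10)) - 58*21 = (13 + 7345/8) - 1218 = 7449/8 - 1218 = -2295/8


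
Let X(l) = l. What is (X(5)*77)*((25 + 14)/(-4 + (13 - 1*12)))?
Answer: -5005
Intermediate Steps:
(X(5)*77)*((25 + 14)/(-4 + (13 - 1*12))) = (5*77)*((25 + 14)/(-4 + (13 - 1*12))) = 385*(39/(-4 + (13 - 12))) = 385*(39/(-4 + 1)) = 385*(39/(-3)) = 385*(39*(-1/3)) = 385*(-13) = -5005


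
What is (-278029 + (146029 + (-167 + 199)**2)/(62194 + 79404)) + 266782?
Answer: -1592405653/141598 ≈ -11246.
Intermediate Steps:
(-278029 + (146029 + (-167 + 199)**2)/(62194 + 79404)) + 266782 = (-278029 + (146029 + 32**2)/141598) + 266782 = (-278029 + (146029 + 1024)*(1/141598)) + 266782 = (-278029 + 147053*(1/141598)) + 266782 = (-278029 + 147053/141598) + 266782 = -39368203289/141598 + 266782 = -1592405653/141598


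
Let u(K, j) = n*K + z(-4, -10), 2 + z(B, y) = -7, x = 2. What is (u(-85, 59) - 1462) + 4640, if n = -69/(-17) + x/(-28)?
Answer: 39621/14 ≈ 2830.1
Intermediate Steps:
z(B, y) = -9 (z(B, y) = -2 - 7 = -9)
n = 949/238 (n = -69/(-17) + 2/(-28) = -69*(-1/17) + 2*(-1/28) = 69/17 - 1/14 = 949/238 ≈ 3.9874)
u(K, j) = -9 + 949*K/238 (u(K, j) = 949*K/238 - 9 = -9 + 949*K/238)
(u(-85, 59) - 1462) + 4640 = ((-9 + (949/238)*(-85)) - 1462) + 4640 = ((-9 - 4745/14) - 1462) + 4640 = (-4871/14 - 1462) + 4640 = -25339/14 + 4640 = 39621/14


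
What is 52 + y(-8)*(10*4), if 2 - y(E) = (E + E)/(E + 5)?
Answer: -244/3 ≈ -81.333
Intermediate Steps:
y(E) = 2 - 2*E/(5 + E) (y(E) = 2 - (E + E)/(E + 5) = 2 - 2*E/(5 + E))
52 + y(-8)*(10*4) = 52 + (10/(5 - 8))*(10*4) = 52 + (10/(-3))*40 = 52 + (10*(-1/3))*40 = 52 - 10/3*40 = 52 - 400/3 = -244/3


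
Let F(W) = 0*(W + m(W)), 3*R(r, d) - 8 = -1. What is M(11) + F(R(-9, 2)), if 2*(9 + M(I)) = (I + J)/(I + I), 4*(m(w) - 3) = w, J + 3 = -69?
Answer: -457/44 ≈ -10.386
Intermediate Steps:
J = -72 (J = -3 - 69 = -72)
m(w) = 3 + w/4
R(r, d) = 7/3 (R(r, d) = 8/3 + (⅓)*(-1) = 8/3 - ⅓ = 7/3)
F(W) = 0 (F(W) = 0*(W + (3 + W/4)) = 0*(3 + 5*W/4) = 0)
M(I) = -9 + (-72 + I)/(4*I) (M(I) = -9 + ((I - 72)/(I + I))/2 = -9 + ((-72 + I)/((2*I)))/2 = -9 + ((-72 + I)*(1/(2*I)))/2 = -9 + ((-72 + I)/(2*I))/2 = -9 + (-72 + I)/(4*I))
M(11) + F(R(-9, 2)) = (-35/4 - 18/11) + 0 = -457/44 + 0 = -457/44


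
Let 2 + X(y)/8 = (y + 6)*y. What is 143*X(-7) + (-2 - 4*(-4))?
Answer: 5734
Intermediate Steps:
X(y) = -16 + 8*y*(6 + y) (X(y) = -16 + 8*((y + 6)*y) = -16 + 8*((6 + y)*y) = -16 + 8*(y*(6 + y)) = -16 + 8*y*(6 + y))
143*X(-7) + (-2 - 4*(-4)) = 143*(-16 + 8*(-7)**2 + 48*(-7)) + (-2 - 4*(-4)) = 143*(-16 + 8*49 - 336) + (-2 + 16) = 143*(-16 + 392 - 336) + 14 = 143*40 + 14 = 5720 + 14 = 5734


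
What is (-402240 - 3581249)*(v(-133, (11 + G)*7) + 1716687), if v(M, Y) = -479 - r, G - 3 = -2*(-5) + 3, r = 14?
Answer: -6836439920866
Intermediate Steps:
G = 16 (G = 3 + (-2*(-5) + 3) = 3 + (10 + 3) = 3 + 13 = 16)
v(M, Y) = -493 (v(M, Y) = -479 - 1*14 = -479 - 14 = -493)
(-402240 - 3581249)*(v(-133, (11 + G)*7) + 1716687) = (-402240 - 3581249)*(-493 + 1716687) = -3983489*1716194 = -6836439920866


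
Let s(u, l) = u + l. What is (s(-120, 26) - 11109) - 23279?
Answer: -34482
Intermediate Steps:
s(u, l) = l + u
(s(-120, 26) - 11109) - 23279 = ((26 - 120) - 11109) - 23279 = (-94 - 11109) - 23279 = -11203 - 23279 = -34482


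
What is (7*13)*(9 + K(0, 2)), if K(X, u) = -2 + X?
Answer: 637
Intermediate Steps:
(7*13)*(9 + K(0, 2)) = (7*13)*(9 + (-2 + 0)) = 91*(9 - 2) = 91*7 = 637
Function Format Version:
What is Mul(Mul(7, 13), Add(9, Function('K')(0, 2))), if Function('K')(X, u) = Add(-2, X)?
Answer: 637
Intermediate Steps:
Mul(Mul(7, 13), Add(9, Function('K')(0, 2))) = Mul(Mul(7, 13), Add(9, Add(-2, 0))) = Mul(91, Add(9, -2)) = Mul(91, 7) = 637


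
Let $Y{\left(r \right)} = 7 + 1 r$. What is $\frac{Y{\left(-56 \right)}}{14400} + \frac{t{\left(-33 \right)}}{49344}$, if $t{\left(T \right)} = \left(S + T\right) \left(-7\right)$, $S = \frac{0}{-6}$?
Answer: $\frac{1183}{925200} \approx 0.0012786$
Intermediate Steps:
$S = 0$ ($S = 0 \left(- \frac{1}{6}\right) = 0$)
$Y{\left(r \right)} = 7 + r$
$t{\left(T \right)} = - 7 T$ ($t{\left(T \right)} = \left(0 + T\right) \left(-7\right) = T \left(-7\right) = - 7 T$)
$\frac{Y{\left(-56 \right)}}{14400} + \frac{t{\left(-33 \right)}}{49344} = \frac{7 - 56}{14400} + \frac{\left(-7\right) \left(-33\right)}{49344} = \left(-49\right) \frac{1}{14400} + 231 \cdot \frac{1}{49344} = - \frac{49}{14400} + \frac{77}{16448} = \frac{1183}{925200}$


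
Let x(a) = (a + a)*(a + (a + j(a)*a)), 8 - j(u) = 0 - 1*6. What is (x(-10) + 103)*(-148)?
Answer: -488844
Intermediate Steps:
j(u) = 14 (j(u) = 8 - (0 - 1*6) = 8 - (0 - 6) = 8 - 1*(-6) = 8 + 6 = 14)
x(a) = 32*a² (x(a) = (a + a)*(a + (a + 14*a)) = (2*a)*(a + 15*a) = (2*a)*(16*a) = 32*a²)
(x(-10) + 103)*(-148) = (32*(-10)² + 103)*(-148) = (32*100 + 103)*(-148) = (3200 + 103)*(-148) = 3303*(-148) = -488844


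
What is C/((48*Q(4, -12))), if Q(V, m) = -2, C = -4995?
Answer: 1665/32 ≈ 52.031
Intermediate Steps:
C/((48*Q(4, -12))) = -4995/(48*(-2)) = -4995/(-96) = -4995*(-1/96) = 1665/32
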